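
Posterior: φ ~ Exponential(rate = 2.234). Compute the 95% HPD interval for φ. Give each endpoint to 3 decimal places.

[0.000, 1.341]

The exponential density is strictly decreasing on [0, ∞), so the HPD interval is anchored at 0: [0, q] with P(φ ≤ q) = 0.95.
q = −ln(1 − 0.95) / 2.234 = 2.9957 / 2.234 = 1.341.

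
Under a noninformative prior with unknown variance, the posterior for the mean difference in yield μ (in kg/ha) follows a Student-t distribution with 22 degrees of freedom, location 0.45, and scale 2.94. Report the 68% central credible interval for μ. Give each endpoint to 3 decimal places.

[-2.541, 3.441]

The t_22 distribution is symmetric; the 68% interval is 0.45 ± t·2.94 with t_{0.84,22} = 1.017.
Half-width: 1.017 × 2.94 = 2.991.
0.45 − 2.991 = -2.541; 0.45 + 2.991 = 3.441.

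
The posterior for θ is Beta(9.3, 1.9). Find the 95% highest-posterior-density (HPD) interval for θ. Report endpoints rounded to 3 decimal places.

The posterior is unimodal and skewed, so the HPD interval has equal density at both endpoints and is the shortest 95% interval.
Solving f(0.622) = f(0.995) with F(0.995) − F(0.622) = 0.95 gives [0.622, 0.995].
For comparison, the equal-tailed interval is [0.574, 0.978]; the HPD is narrower and shifted toward the mode.

[0.622, 0.995]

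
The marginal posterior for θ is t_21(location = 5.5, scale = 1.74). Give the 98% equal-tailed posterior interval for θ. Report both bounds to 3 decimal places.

The t_21 distribution is symmetric; the 98% interval is 5.5 ± t·1.74 with t_{0.99,21} = 2.518.
Half-width: 2.518 × 1.74 = 4.381.
5.5 − 4.381 = 1.119; 5.5 + 4.381 = 9.881.

[1.119, 9.881]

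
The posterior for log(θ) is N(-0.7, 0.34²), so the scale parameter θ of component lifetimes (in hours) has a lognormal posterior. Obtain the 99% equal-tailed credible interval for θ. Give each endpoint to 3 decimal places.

[0.207, 1.192]

On the log scale the 99% interval is -0.7 ± 2.576 × 0.34 = [-1.5758, 0.1758].
Exponentiate: [e^-1.5758, e^0.1758] = [0.207, 1.192].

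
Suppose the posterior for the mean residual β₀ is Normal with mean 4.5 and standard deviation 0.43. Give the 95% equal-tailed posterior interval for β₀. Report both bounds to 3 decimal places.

The posterior is symmetric, so the 95% equal-tailed interval is β₀ = 4.5 ± z·0.43 with z = 1.960.
Half-width: 1.960 × 0.43 = 0.843.
4.5 − 0.843 = 3.657; 4.5 + 0.843 = 5.343.

[3.657, 5.343]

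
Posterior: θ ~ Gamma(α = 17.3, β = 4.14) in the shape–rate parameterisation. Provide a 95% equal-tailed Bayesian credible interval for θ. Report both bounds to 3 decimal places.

[2.447, 6.366]

Posterior: Gamma(shape 17.3, rate 4.14).
Equal-tailed 95% interval: Gamma(17.3, 4.14) quantiles at 0.025 and 0.975.
Posterior mean ≈ 4.179, SD ≈ 1.005; a Normal approximation gives roughly [2.210, 6.148].
Exact: lower = 2.447; upper = 6.366.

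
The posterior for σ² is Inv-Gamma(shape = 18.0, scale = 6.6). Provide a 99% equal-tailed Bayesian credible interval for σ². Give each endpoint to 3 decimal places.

[0.214, 0.738]

Inverse-Gamma(18.0, 6.6) quantiles: F⁻¹(0.005) and F⁻¹(0.995).
Equivalently, 1/σ² ~ Gamma(18.0, rate = 6.6); invert its 0.995 and 0.005 quantiles.
Posterior mean ≈ 0.388, SD ≈ 0.097; a Normal approximation gives roughly [0.138, 0.638].
Exact: lower = 0.214; upper = 0.738.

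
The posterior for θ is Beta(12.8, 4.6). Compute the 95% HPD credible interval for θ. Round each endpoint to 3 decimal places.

[0.534, 0.922]

The posterior is unimodal and skewed, so the HPD interval has equal density at both endpoints and is the shortest 95% interval.
Solving f(0.534) = f(0.922) with F(0.922) − F(0.534) = 0.95 gives [0.534, 0.922].
For comparison, the equal-tailed interval is [0.512, 0.908]; the HPD is narrower and shifted toward the mode.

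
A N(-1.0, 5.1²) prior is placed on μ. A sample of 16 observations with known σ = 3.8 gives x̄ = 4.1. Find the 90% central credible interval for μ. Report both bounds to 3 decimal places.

Posterior precision = 1/5.1² + 16/3.8² = 0.0384 + 1.1080 = 1.1465, so posterior SD = 0.9339.
Posterior mean = (-1.0/5.1² + 16·4.1/3.8²) / 1.1465 = 3.9290.
Interval: 3.9290 ± 1.645 × 0.9339 → [2.393, 5.465].

[2.393, 5.465]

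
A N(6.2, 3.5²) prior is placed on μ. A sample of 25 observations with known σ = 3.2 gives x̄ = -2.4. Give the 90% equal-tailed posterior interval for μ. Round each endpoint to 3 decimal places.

Posterior precision = 1/3.5² + 25/3.2² = 0.0816 + 2.4414 = 2.5230, so posterior SD = 0.6296.
Posterior mean = (6.2/3.5² + 25·-2.4/3.2²) / 2.5230 = -2.1217.
Interval: -2.1217 ± 1.645 × 0.6296 → [-3.157, -1.086].

[-3.157, -1.086]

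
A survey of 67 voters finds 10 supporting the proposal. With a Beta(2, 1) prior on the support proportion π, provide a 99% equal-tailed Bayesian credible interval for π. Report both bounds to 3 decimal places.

[0.075, 0.302]

Posterior: Beta(2+10, 1+57) = Beta(12, 58).
Equal-tailed 99% interval: the 0.005 and 0.995 quantiles of Beta(12, 58).
Posterior mean ≈ 0.171, SD ≈ 0.045; a Normal approximation gives roughly [0.056, 0.287].
Exact: F⁻¹(0.005) = 0.075; F⁻¹(0.995) = 0.302.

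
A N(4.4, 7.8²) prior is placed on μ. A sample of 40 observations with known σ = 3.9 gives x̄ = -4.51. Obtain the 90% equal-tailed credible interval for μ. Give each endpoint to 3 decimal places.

Posterior precision = 1/7.8² + 40/3.9² = 0.0164 + 2.6298 = 2.6463, so posterior SD = 0.6147.
Posterior mean = (4.4/7.8² + 40·-4.51/3.9²) / 2.6463 = -4.4547.
Interval: -4.4547 ± 1.645 × 0.6147 → [-5.466, -3.444].

[-5.466, -3.444]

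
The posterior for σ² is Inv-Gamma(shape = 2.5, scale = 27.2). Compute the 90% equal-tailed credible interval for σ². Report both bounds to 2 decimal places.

Inverse-Gamma(2.5, 27.2) quantiles: F⁻¹(0.05) and F⁻¹(0.95).
Equivalently, 1/σ² ~ Gamma(2.5, rate = 27.2); invert its 0.95 and 0.05 quantiles.
Posterior mean ≈ 18.13, SD ≈ 25.64; a Normal approximation gives roughly [-24.05, 60.31].
Exact: lower = 4.91; upper = 47.49.

[4.91, 47.49]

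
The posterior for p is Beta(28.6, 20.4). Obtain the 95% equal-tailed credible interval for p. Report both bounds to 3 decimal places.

[0.444, 0.716]

Posterior: Beta(28.6, 20.4).
Equal-tailed 95% interval: the 0.025 and 0.975 quantiles of Beta(28.6, 20.4).
Posterior mean ≈ 0.584, SD ≈ 0.070; a Normal approximation gives roughly [0.447, 0.720].
Exact: F⁻¹(0.025) = 0.444; F⁻¹(0.975) = 0.716.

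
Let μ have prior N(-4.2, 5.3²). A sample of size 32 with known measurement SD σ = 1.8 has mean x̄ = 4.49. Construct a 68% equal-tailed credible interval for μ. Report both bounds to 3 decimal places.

[4.143, 4.775]

Posterior precision = 1/5.3² + 32/1.8² = 0.0356 + 9.8765 = 9.9121, so posterior SD = 0.3176.
Posterior mean = (-4.2/5.3² + 32·4.49/1.8²) / 9.9121 = 4.4588.
Interval: 4.4588 ± 0.994 × 0.3176 → [4.143, 4.775].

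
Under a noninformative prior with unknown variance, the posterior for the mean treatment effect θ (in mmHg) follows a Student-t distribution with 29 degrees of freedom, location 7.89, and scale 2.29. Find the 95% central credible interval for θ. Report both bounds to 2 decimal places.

The t_29 distribution is symmetric; the 95% interval is 7.89 ± t·2.29 with t_{0.975,29} = 2.045.
Half-width: 2.045 × 2.29 = 4.68.
7.89 − 4.68 = 3.21; 7.89 + 4.68 = 12.57.

[3.21, 12.57]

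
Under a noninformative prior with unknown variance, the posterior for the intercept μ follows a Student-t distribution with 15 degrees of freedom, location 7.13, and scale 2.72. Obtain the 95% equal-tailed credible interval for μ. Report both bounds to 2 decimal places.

[1.33, 12.93]

The t_15 distribution is symmetric; the 95% interval is 7.13 ± t·2.72 with t_{0.975,15} = 2.131.
Half-width: 2.131 × 2.72 = 5.80.
7.13 − 5.80 = 1.33; 7.13 + 5.80 = 12.93.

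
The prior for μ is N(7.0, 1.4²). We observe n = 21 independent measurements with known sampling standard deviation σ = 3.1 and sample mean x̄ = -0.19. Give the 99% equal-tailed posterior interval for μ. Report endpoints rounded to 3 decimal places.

[-0.398, 2.740]

Posterior precision = 1/1.4² + 21/3.1² = 0.5102 + 2.1852 = 2.6954, so posterior SD = 0.6091.
Posterior mean = (7.0/1.4² + 21·-0.19/3.1²) / 2.6954 = 1.1710.
Interval: 1.1710 ± 2.576 × 0.6091 → [-0.398, 2.740].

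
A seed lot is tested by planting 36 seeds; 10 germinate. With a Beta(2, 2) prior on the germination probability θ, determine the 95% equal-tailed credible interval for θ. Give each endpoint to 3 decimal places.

[0.170, 0.449]

Posterior: Beta(2+10, 2+26) = Beta(12, 28).
Equal-tailed 95% interval: the 0.025 and 0.975 quantiles of Beta(12, 28).
Posterior mean ≈ 0.300, SD ≈ 0.072; a Normal approximation gives roughly [0.160, 0.440].
Exact: F⁻¹(0.025) = 0.170; F⁻¹(0.975) = 0.449.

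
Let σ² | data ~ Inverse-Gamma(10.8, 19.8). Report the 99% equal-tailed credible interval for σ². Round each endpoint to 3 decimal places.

Inverse-Gamma(10.8, 19.8) quantiles: F⁻¹(0.005) and F⁻¹(0.995).
Equivalently, 1/σ² ~ Gamma(10.8, rate = 19.8); invert its 0.995 and 0.005 quantiles.
Posterior mean ≈ 2.020, SD ≈ 0.681; a Normal approximation gives roughly [0.266, 3.775].
Exact: lower = 0.938; upper = 4.715.

[0.938, 4.715]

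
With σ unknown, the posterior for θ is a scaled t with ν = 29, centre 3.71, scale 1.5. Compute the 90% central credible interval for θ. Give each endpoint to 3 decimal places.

[1.161, 6.259]

The t_29 distribution is symmetric; the 90% interval is 3.71 ± t·1.5 with t_{0.95,29} = 1.699.
Half-width: 1.699 × 1.5 = 2.549.
3.71 − 2.549 = 1.161; 3.71 + 2.549 = 6.259.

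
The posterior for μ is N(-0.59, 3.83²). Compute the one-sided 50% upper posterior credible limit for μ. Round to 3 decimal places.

-0.590

Need U with P(μ ≤ U) = 0.50: U = -0.59 + z_{0.5}·3.83.
z = 0.000; U = -0.59 + 0.000 × 3.83 = -0.590.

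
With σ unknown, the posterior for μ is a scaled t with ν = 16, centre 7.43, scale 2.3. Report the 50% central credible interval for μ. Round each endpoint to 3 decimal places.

[5.843, 9.017]

The t_16 distribution is symmetric; the 50% interval is 7.43 ± t·2.3 with t_{0.75,16} = 0.690.
Half-width: 0.690 × 2.3 = 1.587.
7.43 − 1.587 = 5.843; 7.43 + 1.587 = 9.017.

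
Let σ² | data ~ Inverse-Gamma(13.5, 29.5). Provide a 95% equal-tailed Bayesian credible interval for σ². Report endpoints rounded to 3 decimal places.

Inverse-Gamma(13.5, 29.5) quantiles: F⁻¹(0.025) and F⁻¹(0.975).
Equivalently, 1/σ² ~ Gamma(13.5, rate = 29.5); invert its 0.975 and 0.025 quantiles.
Posterior mean ≈ 2.360, SD ≈ 0.696; a Normal approximation gives roughly [0.996, 3.724].
Exact: lower = 1.366; upper = 4.048.

[1.366, 4.048]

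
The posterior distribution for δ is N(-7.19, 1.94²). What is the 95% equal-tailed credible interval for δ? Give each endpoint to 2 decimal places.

The posterior is symmetric, so the 95% equal-tailed interval is δ = -7.19 ± z·1.94 with z = 1.960.
Half-width: 1.960 × 1.94 = 3.80.
-7.19 − 3.80 = -10.99; -7.19 + 3.80 = -3.39.

[-10.99, -3.39]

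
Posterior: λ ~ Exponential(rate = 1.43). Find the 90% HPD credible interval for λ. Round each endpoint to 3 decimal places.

The exponential density is strictly decreasing on [0, ∞), so the HPD interval is anchored at 0: [0, q] with P(λ ≤ q) = 0.90.
q = −ln(1 − 0.90) / 1.43 = 2.3026 / 1.43 = 1.610.

[0.000, 1.610]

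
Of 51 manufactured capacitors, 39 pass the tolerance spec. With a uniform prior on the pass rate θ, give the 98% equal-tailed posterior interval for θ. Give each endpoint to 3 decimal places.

[0.606, 0.875]

Posterior: Beta(1+39, 1+12) = Beta(40, 13).
Equal-tailed 98% interval: the 0.01 and 0.99 quantiles of Beta(40, 13).
Posterior mean ≈ 0.755, SD ≈ 0.059; a Normal approximation gives roughly [0.619, 0.891].
Exact: F⁻¹(0.01) = 0.606; F⁻¹(0.99) = 0.875.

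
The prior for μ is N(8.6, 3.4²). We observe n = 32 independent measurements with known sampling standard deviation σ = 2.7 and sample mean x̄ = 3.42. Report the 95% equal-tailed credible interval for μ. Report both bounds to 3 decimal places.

[2.594, 4.447]

Posterior precision = 1/3.4² + 32/2.7² = 0.0865 + 4.3896 = 4.4761, so posterior SD = 0.4727.
Posterior mean = (8.6/3.4² + 32·3.42/2.7²) / 4.4761 = 3.5201.
Interval: 3.5201 ± 1.960 × 0.4727 → [2.594, 4.447].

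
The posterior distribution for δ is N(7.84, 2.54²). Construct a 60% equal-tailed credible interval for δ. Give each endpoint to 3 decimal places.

[5.702, 9.978]

The posterior is symmetric, so the 60% equal-tailed interval is δ = 7.84 ± z·2.54 with z = 0.842.
Half-width: 0.842 × 2.54 = 2.138.
7.84 − 2.138 = 5.702; 7.84 + 2.138 = 9.978.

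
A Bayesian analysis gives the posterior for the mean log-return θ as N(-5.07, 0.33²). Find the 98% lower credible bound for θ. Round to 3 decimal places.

-5.748

Need L with P(θ ≥ L) = 0.98: L = -5.07 − z_{0.02}·0.33.
z = 2.054; L = -5.07 − 2.054 × 0.33 = -5.748.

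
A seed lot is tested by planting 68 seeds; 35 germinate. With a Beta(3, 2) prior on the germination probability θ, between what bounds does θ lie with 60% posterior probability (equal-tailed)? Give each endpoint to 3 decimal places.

Posterior: Beta(3+35, 2+33) = Beta(38, 35).
Equal-tailed 60% interval: the 0.2 and 0.8 quantiles of Beta(38, 35).
Posterior mean ≈ 0.521, SD ≈ 0.058; a Normal approximation gives roughly [0.472, 0.569].
Exact: F⁻¹(0.2) = 0.471; F⁻¹(0.8) = 0.570.

[0.471, 0.570]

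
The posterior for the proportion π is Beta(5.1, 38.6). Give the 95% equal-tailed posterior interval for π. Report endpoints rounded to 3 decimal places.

[0.041, 0.226]

Posterior: Beta(5.1, 38.6).
Equal-tailed 95% interval: the 0.025 and 0.975 quantiles of Beta(5.1, 38.6).
Posterior mean ≈ 0.117, SD ≈ 0.048; a Normal approximation gives roughly [0.023, 0.211].
Exact: F⁻¹(0.025) = 0.041; F⁻¹(0.975) = 0.226.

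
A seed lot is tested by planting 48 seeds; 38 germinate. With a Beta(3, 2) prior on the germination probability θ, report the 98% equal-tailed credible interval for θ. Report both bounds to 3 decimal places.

Posterior: Beta(3+38, 2+10) = Beta(41, 12).
Equal-tailed 98% interval: the 0.01 and 0.99 quantiles of Beta(41, 12).
Posterior mean ≈ 0.774, SD ≈ 0.057; a Normal approximation gives roughly [0.641, 0.906].
Exact: F⁻¹(0.01) = 0.628; F⁻¹(0.99) = 0.889.

[0.628, 0.889]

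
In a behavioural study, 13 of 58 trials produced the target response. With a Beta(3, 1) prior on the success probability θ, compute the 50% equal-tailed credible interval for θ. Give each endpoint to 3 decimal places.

[0.219, 0.294]

Posterior: Beta(3+13, 1+45) = Beta(16, 46).
Equal-tailed 50% interval: the 0.25 and 0.75 quantiles of Beta(16, 46).
Posterior mean ≈ 0.258, SD ≈ 0.055; a Normal approximation gives roughly [0.221, 0.295].
Exact: F⁻¹(0.25) = 0.219; F⁻¹(0.75) = 0.294.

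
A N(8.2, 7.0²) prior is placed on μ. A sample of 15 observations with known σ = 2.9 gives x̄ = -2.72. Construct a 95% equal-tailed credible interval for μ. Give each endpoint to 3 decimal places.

Posterior precision = 1/7.0² + 15/2.9² = 0.0204 + 1.7836 = 1.8040, so posterior SD = 0.7445.
Posterior mean = (8.2/7.0² + 15·-2.72/2.9²) / 1.8040 = -2.5965.
Interval: -2.5965 ± 1.960 × 0.7445 → [-4.056, -1.137].

[-4.056, -1.137]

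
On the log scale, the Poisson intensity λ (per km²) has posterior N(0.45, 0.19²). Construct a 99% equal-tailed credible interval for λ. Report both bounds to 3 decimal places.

On the log scale the 99% interval is 0.45 ± 2.576 × 0.19 = [-0.0394, 0.9394].
Exponentiate: [e^-0.0394, e^0.9394] = [0.961, 2.558].

[0.961, 2.558]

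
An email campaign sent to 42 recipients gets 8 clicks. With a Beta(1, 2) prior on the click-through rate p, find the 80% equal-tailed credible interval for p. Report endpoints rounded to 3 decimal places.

Posterior: Beta(1+8, 2+34) = Beta(9, 36).
Equal-tailed 80% interval: the 0.1 and 0.9 quantiles of Beta(9, 36).
Posterior mean ≈ 0.200, SD ≈ 0.059; a Normal approximation gives roughly [0.124, 0.276].
Exact: F⁻¹(0.1) = 0.127; F⁻¹(0.9) = 0.279.

[0.127, 0.279]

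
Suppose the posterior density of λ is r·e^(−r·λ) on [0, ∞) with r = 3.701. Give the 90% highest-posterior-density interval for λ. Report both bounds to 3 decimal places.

The exponential density is strictly decreasing on [0, ∞), so the HPD interval is anchored at 0: [0, q] with P(λ ≤ q) = 0.90.
q = −ln(1 − 0.90) / 3.701 = 2.3026 / 3.701 = 0.622.

[0.000, 0.622]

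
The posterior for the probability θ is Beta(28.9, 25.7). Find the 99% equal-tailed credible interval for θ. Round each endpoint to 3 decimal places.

[0.358, 0.697]

Posterior: Beta(28.9, 25.7).
Equal-tailed 99% interval: the 0.005 and 0.995 quantiles of Beta(28.9, 25.7).
Posterior mean ≈ 0.529, SD ≈ 0.067; a Normal approximation gives roughly [0.357, 0.702].
Exact: F⁻¹(0.005) = 0.358; F⁻¹(0.995) = 0.697.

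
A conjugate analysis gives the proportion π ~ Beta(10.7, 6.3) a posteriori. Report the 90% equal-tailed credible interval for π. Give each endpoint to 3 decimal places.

Posterior: Beta(10.7, 6.3).
Equal-tailed 90% interval: the 0.05 and 0.95 quantiles of Beta(10.7, 6.3).
Posterior mean ≈ 0.629, SD ≈ 0.114; a Normal approximation gives roughly [0.442, 0.817].
Exact: F⁻¹(0.05) = 0.433; F⁻¹(0.95) = 0.808.

[0.433, 0.808]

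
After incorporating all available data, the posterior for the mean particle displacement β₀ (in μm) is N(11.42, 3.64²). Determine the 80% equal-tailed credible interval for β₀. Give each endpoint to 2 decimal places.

[6.76, 16.08]

The posterior is symmetric, so the 80% equal-tailed interval is β₀ = 11.42 ± z·3.64 with z = 1.282.
Half-width: 1.282 × 3.64 = 4.66.
11.42 − 4.66 = 6.76; 11.42 + 4.66 = 16.08.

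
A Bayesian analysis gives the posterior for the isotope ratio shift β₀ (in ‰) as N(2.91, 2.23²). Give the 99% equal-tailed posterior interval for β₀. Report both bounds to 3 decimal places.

[-2.834, 8.654]

The posterior is symmetric, so the 99% equal-tailed interval is β₀ = 2.91 ± z·2.23 with z = 2.576.
Half-width: 2.576 × 2.23 = 5.744.
2.91 − 5.744 = -2.834; 2.91 + 5.744 = 8.654.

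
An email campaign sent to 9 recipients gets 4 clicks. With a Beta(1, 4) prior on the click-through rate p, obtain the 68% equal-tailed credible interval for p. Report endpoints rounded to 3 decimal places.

Posterior: Beta(1+4, 4+5) = Beta(5, 9).
Equal-tailed 68% interval: the 0.16 and 0.84 quantiles of Beta(5, 9).
Posterior mean ≈ 0.357, SD ≈ 0.124; a Normal approximation gives roughly [0.234, 0.480].
Exact: F⁻¹(0.16) = 0.231; F⁻¹(0.84) = 0.484.

[0.231, 0.484]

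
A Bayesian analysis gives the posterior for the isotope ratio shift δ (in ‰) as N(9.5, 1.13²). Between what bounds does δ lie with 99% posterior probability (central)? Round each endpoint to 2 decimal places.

The posterior is symmetric, so the 99% equal-tailed interval is δ = 9.5 ± z·1.13 with z = 2.576.
Half-width: 2.576 × 1.13 = 2.91.
9.5 − 2.91 = 6.59; 9.5 + 2.91 = 12.41.

[6.59, 12.41]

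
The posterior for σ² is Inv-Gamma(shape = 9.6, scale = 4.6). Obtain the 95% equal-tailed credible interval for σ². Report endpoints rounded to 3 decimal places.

[0.278, 1.017]

Inverse-Gamma(9.6, 4.6) quantiles: F⁻¹(0.025) and F⁻¹(0.975).
Equivalently, 1/σ² ~ Gamma(9.6, rate = 4.6); invert its 0.975 and 0.025 quantiles.
Posterior mean ≈ 0.535, SD ≈ 0.194; a Normal approximation gives roughly [0.155, 0.915].
Exact: lower = 0.278; upper = 1.017.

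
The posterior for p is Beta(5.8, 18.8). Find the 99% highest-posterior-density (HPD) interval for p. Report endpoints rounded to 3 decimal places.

The posterior is unimodal and skewed, so the HPD interval has equal density at both endpoints and is the shortest 99% interval.
Solving f(0.056) = f(0.467) with F(0.467) − F(0.056) = 0.99 gives [0.056, 0.467].
For comparison, the equal-tailed interval is [0.066, 0.483]; the HPD is narrower and shifted toward the mode.

[0.056, 0.467]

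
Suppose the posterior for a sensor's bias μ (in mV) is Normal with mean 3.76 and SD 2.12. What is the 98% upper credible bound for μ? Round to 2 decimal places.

Need U with P(μ ≤ U) = 0.98: U = 3.76 + z_{0.02}·2.12.
z = 2.054; U = 3.76 + 2.054 × 2.12 = 8.11.

8.11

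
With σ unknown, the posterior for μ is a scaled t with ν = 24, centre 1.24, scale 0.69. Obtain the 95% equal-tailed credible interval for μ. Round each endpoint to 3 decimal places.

The t_24 distribution is symmetric; the 95% interval is 1.24 ± t·0.69 with t_{0.975,24} = 2.064.
Half-width: 2.064 × 0.69 = 1.424.
1.24 − 1.424 = -0.184; 1.24 + 1.424 = 2.664.

[-0.184, 2.664]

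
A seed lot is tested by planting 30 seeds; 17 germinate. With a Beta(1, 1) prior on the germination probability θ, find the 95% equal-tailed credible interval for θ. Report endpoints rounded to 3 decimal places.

Posterior: Beta(1+17, 1+13) = Beta(18, 14).
Equal-tailed 95% interval: the 0.025 and 0.975 quantiles of Beta(18, 14).
Posterior mean ≈ 0.562, SD ≈ 0.086; a Normal approximation gives roughly [0.393, 0.732].
Exact: F⁻¹(0.025) = 0.391; F⁻¹(0.975) = 0.727.

[0.391, 0.727]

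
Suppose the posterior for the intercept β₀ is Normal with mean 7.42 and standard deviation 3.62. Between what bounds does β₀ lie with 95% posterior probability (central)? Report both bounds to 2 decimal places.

The posterior is symmetric, so the 95% equal-tailed interval is β₀ = 7.42 ± z·3.62 with z = 1.960.
Half-width: 1.960 × 3.62 = 7.10.
7.42 − 7.10 = 0.32; 7.42 + 7.10 = 14.52.

[0.32, 14.52]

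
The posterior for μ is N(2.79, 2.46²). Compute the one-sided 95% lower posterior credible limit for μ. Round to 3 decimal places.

-1.256

Need L with P(μ ≥ L) = 0.95: L = 2.79 − z_{0.05}·2.46.
z = 1.645; L = 2.79 − 1.645 × 2.46 = -1.256.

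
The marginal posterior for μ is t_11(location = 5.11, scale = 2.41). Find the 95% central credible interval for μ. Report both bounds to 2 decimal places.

The t_11 distribution is symmetric; the 95% interval is 5.11 ± t·2.41 with t_{0.975,11} = 2.201.
Half-width: 2.201 × 2.41 = 5.30.
5.11 − 5.30 = -0.19; 5.11 + 5.30 = 10.41.

[-0.19, 10.41]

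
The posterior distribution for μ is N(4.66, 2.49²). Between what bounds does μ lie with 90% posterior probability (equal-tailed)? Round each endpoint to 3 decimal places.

The posterior is symmetric, so the 90% equal-tailed interval is μ = 4.66 ± z·2.49 with z = 1.645.
Half-width: 1.645 × 2.49 = 4.096.
4.66 − 4.096 = 0.564; 4.66 + 4.096 = 8.756.

[0.564, 8.756]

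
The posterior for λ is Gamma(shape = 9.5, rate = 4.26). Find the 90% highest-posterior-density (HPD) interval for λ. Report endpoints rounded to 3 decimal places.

[1.063, 3.357]

The posterior is unimodal and skewed, so the HPD interval has equal density at both endpoints and is the shortest 90% interval.
Solving f(1.063) = f(3.357) with F(3.357) − F(1.063) = 0.90 gives [1.063, 3.357].
For comparison, the equal-tailed interval is [1.187, 3.538]; the HPD is narrower and shifted toward the mode.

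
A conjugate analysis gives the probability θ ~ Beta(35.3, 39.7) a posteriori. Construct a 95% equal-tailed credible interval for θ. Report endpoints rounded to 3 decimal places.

Posterior: Beta(35.3, 39.7).
Equal-tailed 95% interval: the 0.025 and 0.975 quantiles of Beta(35.3, 39.7).
Posterior mean ≈ 0.471, SD ≈ 0.057; a Normal approximation gives roughly [0.358, 0.583].
Exact: F⁻¹(0.025) = 0.360; F⁻¹(0.975) = 0.583.

[0.360, 0.583]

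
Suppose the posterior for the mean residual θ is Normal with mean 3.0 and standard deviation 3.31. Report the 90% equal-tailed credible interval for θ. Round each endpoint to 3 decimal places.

The posterior is symmetric, so the 90% equal-tailed interval is θ = 3.0 ± z·3.31 with z = 1.645.
Half-width: 1.645 × 3.31 = 5.444.
3.0 − 5.444 = -2.444; 3.0 + 5.444 = 8.444.

[-2.444, 8.444]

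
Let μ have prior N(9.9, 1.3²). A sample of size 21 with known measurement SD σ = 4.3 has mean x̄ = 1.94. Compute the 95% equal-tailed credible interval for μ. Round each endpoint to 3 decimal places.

[3.175, 6.158]

Posterior precision = 1/1.3² + 21/4.3² = 0.5917 + 1.1357 = 1.7275, so posterior SD = 0.7608.
Posterior mean = (9.9/1.3² + 21·1.94/4.3²) / 1.7275 = 4.6666.
Interval: 4.6666 ± 1.960 × 0.7608 → [3.175, 6.158].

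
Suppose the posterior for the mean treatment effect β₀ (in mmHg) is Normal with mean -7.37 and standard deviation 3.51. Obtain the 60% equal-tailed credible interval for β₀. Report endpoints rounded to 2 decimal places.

[-10.32, -4.42]

The posterior is symmetric, so the 60% equal-tailed interval is β₀ = -7.37 ± z·3.51 with z = 0.842.
Half-width: 0.842 × 3.51 = 2.95.
-7.37 − 2.95 = -10.32; -7.37 + 2.95 = -4.42.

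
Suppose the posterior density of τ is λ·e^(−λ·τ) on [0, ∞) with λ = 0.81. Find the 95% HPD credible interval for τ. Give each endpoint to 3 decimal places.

[0.000, 3.698]

The exponential density is strictly decreasing on [0, ∞), so the HPD interval is anchored at 0: [0, q] with P(τ ≤ q) = 0.95.
q = −ln(1 − 0.95) / 0.81 = 2.9957 / 0.81 = 3.698.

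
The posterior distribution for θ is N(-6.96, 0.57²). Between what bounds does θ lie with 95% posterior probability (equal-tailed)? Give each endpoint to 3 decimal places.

The posterior is symmetric, so the 95% equal-tailed interval is θ = -6.96 ± z·0.57 with z = 1.960.
Half-width: 1.960 × 0.57 = 1.117.
-6.96 − 1.117 = -8.077; -6.96 + 1.117 = -5.843.

[-8.077, -5.843]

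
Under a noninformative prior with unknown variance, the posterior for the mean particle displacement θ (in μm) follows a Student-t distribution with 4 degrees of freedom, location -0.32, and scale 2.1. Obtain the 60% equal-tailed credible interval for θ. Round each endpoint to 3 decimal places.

The t_4 distribution is symmetric; the 60% interval is -0.32 ± t·2.1 with t_{0.8,4} = 0.941.
Half-width: 0.941 × 2.1 = 1.976.
-0.32 − 1.976 = -2.296; -0.32 + 1.976 = 1.656.

[-2.296, 1.656]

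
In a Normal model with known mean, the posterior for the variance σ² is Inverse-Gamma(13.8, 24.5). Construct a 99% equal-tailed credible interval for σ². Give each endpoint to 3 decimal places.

[0.971, 4.017]

Inverse-Gamma(13.8, 24.5) quantiles: F⁻¹(0.005) and F⁻¹(0.995).
Equivalently, 1/σ² ~ Gamma(13.8, rate = 24.5); invert its 0.995 and 0.005 quantiles.
Posterior mean ≈ 1.914, SD ≈ 0.557; a Normal approximation gives roughly [0.479, 3.349].
Exact: lower = 0.971; upper = 4.017.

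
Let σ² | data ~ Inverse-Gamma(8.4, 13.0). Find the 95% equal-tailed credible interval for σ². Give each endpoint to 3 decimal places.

Inverse-Gamma(8.4, 13.0) quantiles: F⁻¹(0.025) and F⁻¹(0.975).
Equivalently, 1/σ² ~ Gamma(8.4, rate = 13.0); invert its 0.975 and 0.025 quantiles.
Posterior mean ≈ 1.757, SD ≈ 0.694; a Normal approximation gives roughly [0.396, 3.118].
Exact: lower = 0.869; upper = 3.498.

[0.869, 3.498]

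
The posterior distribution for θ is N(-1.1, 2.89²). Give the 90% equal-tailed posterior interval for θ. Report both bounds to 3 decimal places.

The posterior is symmetric, so the 90% equal-tailed interval is θ = -1.1 ± z·2.89 with z = 1.645.
Half-width: 1.645 × 2.89 = 4.754.
-1.1 − 4.754 = -5.854; -1.1 + 4.754 = 3.654.

[-5.854, 3.654]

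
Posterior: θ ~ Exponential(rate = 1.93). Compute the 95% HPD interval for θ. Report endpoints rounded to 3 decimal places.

[0.000, 1.552]

The exponential density is strictly decreasing on [0, ∞), so the HPD interval is anchored at 0: [0, q] with P(θ ≤ q) = 0.95.
q = −ln(1 − 0.95) / 1.93 = 2.9957 / 1.93 = 1.552.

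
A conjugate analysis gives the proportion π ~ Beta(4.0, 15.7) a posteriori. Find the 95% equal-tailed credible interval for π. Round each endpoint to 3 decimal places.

Posterior: Beta(4.0, 15.7).
Equal-tailed 95% interval: the 0.025 and 0.975 quantiles of Beta(4.0, 15.7).
Posterior mean ≈ 0.203, SD ≈ 0.088; a Normal approximation gives roughly [0.030, 0.376].
Exact: F⁻¹(0.025) = 0.062; F⁻¹(0.975) = 0.401.

[0.062, 0.401]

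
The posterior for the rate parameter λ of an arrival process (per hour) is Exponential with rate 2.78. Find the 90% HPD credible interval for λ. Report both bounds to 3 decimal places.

The exponential density is strictly decreasing on [0, ∞), so the HPD interval is anchored at 0: [0, q] with P(λ ≤ q) = 0.90.
q = −ln(1 − 0.90) / 2.78 = 2.3026 / 2.78 = 0.828.

[0.000, 0.828]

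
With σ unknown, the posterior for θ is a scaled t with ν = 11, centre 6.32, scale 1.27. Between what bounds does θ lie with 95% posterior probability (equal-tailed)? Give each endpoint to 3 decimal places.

[3.525, 9.115]

The t_11 distribution is symmetric; the 95% interval is 6.32 ± t·1.27 with t_{0.975,11} = 2.201.
Half-width: 2.201 × 1.27 = 2.795.
6.32 − 2.795 = 3.525; 6.32 + 2.795 = 9.115.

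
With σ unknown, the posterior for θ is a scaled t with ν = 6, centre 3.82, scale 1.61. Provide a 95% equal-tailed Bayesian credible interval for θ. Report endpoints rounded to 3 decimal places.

[-0.120, 7.760]

The t_6 distribution is symmetric; the 95% interval is 3.82 ± t·1.61 with t_{0.975,6} = 2.447.
Half-width: 2.447 × 1.61 = 3.940.
3.82 − 3.940 = -0.120; 3.82 + 3.940 = 7.760.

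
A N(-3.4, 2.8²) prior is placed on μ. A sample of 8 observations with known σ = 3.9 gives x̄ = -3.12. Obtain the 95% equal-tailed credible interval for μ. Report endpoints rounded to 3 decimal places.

Posterior precision = 1/2.8² + 8/3.9² = 0.1276 + 0.5260 = 0.6535, so posterior SD = 1.2370.
Posterior mean = (-3.4/2.8² + 8·-3.12/3.9²) / 0.6535 = -3.1746.
Interval: -3.1746 ± 1.960 × 1.2370 → [-5.599, -0.750].

[-5.599, -0.750]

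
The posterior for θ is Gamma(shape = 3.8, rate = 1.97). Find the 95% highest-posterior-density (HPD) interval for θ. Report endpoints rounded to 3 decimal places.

[0.316, 3.881]

The posterior is unimodal and skewed, so the HPD interval has equal density at both endpoints and is the shortest 95% interval.
Solving f(0.316) = f(3.881) with F(3.881) − F(0.316) = 0.95 gives [0.316, 3.881].
For comparison, the equal-tailed interval is [0.502, 4.297]; the HPD is narrower and shifted toward the mode.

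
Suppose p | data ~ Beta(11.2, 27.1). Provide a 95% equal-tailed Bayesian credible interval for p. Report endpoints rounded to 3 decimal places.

[0.162, 0.444]

Posterior: Beta(11.2, 27.1).
Equal-tailed 95% interval: the 0.025 and 0.975 quantiles of Beta(11.2, 27.1).
Posterior mean ≈ 0.292, SD ≈ 0.073; a Normal approximation gives roughly [0.150, 0.435].
Exact: F⁻¹(0.025) = 0.162; F⁻¹(0.975) = 0.444.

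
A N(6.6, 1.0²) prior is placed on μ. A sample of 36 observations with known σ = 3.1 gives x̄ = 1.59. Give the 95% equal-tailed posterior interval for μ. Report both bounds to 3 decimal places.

Posterior precision = 1/1.0² + 36/3.1² = 1.0000 + 3.7461 = 4.7461, so posterior SD = 0.4590.
Posterior mean = (6.6/1.0² + 36·1.59/3.1²) / 4.7461 = 2.6456.
Interval: 2.6456 ± 1.960 × 0.4590 → [1.746, 3.545].

[1.746, 3.545]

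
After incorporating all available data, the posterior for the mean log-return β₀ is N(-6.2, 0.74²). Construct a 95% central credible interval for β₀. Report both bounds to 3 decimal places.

The posterior is symmetric, so the 95% equal-tailed interval is β₀ = -6.2 ± z·0.74 with z = 1.960.
Half-width: 1.960 × 0.74 = 1.450.
-6.2 − 1.450 = -7.650; -6.2 + 1.450 = -4.750.

[-7.650, -4.750]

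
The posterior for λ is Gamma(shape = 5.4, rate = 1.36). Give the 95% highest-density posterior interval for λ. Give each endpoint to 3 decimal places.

[1.045, 7.359]

The posterior is unimodal and skewed, so the HPD interval has equal density at both endpoints and is the shortest 95% interval.
Solving f(1.045) = f(7.359) with F(7.359) − F(1.045) = 0.95 gives [1.045, 7.359].
For comparison, the equal-tailed interval is [1.360, 7.954]; the HPD is narrower and shifted toward the mode.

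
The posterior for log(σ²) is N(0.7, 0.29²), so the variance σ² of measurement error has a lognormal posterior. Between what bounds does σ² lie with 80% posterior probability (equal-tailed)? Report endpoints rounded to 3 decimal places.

[1.389, 2.920]

On the log scale the 80% interval is 0.7 ± 1.282 × 0.29 = [0.3284, 1.0716].
Exponentiate: [e^0.3284, e^1.0716] = [1.389, 2.920].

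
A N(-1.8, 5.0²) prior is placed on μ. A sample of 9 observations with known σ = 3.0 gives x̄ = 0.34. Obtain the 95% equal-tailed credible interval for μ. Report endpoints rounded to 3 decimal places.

Posterior precision = 1/5.0² + 9/3.0² = 0.0400 + 1.0000 = 1.0400, so posterior SD = 0.9806.
Posterior mean = (-1.8/5.0² + 9·0.34/3.0²) / 1.0400 = 0.2577.
Interval: 0.2577 ± 1.960 × 0.9806 → [-1.664, 2.180].

[-1.664, 2.180]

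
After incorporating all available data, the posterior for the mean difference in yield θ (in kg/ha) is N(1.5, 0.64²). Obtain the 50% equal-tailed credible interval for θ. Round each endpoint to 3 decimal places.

[1.068, 1.932]

The posterior is symmetric, so the 50% equal-tailed interval is θ = 1.5 ± z·0.64 with z = 0.674.
Half-width: 0.674 × 0.64 = 0.432.
1.5 − 0.432 = 1.068; 1.5 + 0.432 = 1.932.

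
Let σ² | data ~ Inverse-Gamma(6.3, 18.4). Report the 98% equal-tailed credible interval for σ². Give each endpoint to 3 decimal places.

Inverse-Gamma(6.3, 18.4) quantiles: F⁻¹(0.01) and F⁻¹(0.99).
Equivalently, 1/σ² ~ Gamma(6.3, rate = 18.4); invert its 0.99 and 0.01 quantiles.
Posterior mean ≈ 3.472, SD ≈ 1.674; a Normal approximation gives roughly [-0.423, 7.366].
Exact: lower = 1.358; upper = 9.460.

[1.358, 9.460]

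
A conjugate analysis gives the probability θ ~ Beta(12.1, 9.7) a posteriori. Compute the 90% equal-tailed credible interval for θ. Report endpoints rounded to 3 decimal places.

Posterior: Beta(12.1, 9.7).
Equal-tailed 90% interval: the 0.05 and 0.95 quantiles of Beta(12.1, 9.7).
Posterior mean ≈ 0.555, SD ≈ 0.104; a Normal approximation gives roughly [0.384, 0.726].
Exact: F⁻¹(0.05) = 0.381; F⁻¹(0.95) = 0.724.

[0.381, 0.724]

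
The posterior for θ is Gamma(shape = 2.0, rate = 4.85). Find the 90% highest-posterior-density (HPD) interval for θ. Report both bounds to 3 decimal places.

The posterior is unimodal and skewed, so the HPD interval has equal density at both endpoints and is the shortest 90% interval.
Solving f(0.017) = f(0.811) with F(0.811) − F(0.017) = 0.90 gives [0.017, 0.811].
For comparison, the equal-tailed interval is [0.073, 0.978]; the HPD is narrower and shifted toward the mode.

[0.017, 0.811]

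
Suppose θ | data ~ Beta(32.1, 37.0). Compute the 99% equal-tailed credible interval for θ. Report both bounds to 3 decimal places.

[0.315, 0.618]

Posterior: Beta(32.1, 37.0).
Equal-tailed 99% interval: the 0.005 and 0.995 quantiles of Beta(32.1, 37.0).
Posterior mean ≈ 0.465, SD ≈ 0.060; a Normal approximation gives roughly [0.311, 0.618].
Exact: F⁻¹(0.005) = 0.315; F⁻¹(0.995) = 0.618.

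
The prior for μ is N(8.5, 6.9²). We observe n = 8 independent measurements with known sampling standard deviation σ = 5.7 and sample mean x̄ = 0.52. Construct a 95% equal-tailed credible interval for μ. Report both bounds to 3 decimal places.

[-2.644, 4.939]

Posterior precision = 1/6.9² + 8/5.7² = 0.0210 + 0.2462 = 0.2672, so posterior SD = 1.9344.
Posterior mean = (8.5/6.9² + 8·0.52/5.7²) / 0.2672 = 1.1472.
Interval: 1.1472 ± 1.960 × 1.9344 → [-2.644, 4.939].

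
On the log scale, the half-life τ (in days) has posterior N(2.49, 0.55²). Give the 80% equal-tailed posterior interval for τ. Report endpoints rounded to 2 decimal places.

On the log scale the 80% interval is 2.49 ± 1.282 × 0.55 = [1.7851, 3.1949].
Exponentiate: [e^1.7851, e^3.1949] = [5.96, 24.41].

[5.96, 24.41]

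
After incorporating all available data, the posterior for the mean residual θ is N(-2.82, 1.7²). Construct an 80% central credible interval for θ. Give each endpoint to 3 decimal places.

[-4.999, -0.641]

The posterior is symmetric, so the 80% equal-tailed interval is θ = -2.82 ± z·1.7 with z = 1.282.
Half-width: 1.282 × 1.7 = 2.179.
-2.82 − 2.179 = -4.999; -2.82 + 2.179 = -0.641.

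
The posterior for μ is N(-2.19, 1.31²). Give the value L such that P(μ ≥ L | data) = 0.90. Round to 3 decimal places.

Need L with P(μ ≥ L) = 0.90: L = -2.19 − z_{0.1}·1.31.
z = 1.282; L = -2.19 − 1.282 × 1.31 = -3.869.

-3.869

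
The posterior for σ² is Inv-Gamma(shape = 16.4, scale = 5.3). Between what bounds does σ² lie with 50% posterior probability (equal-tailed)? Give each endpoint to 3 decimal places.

[0.280, 0.392]

Inverse-Gamma(16.4, 5.3) quantiles: F⁻¹(0.25) and F⁻¹(0.75).
Equivalently, 1/σ² ~ Gamma(16.4, rate = 5.3); invert its 0.75 and 0.25 quantiles.
Posterior mean ≈ 0.344, SD ≈ 0.091; a Normal approximation gives roughly [0.283, 0.405].
Exact: lower = 0.280; upper = 0.392.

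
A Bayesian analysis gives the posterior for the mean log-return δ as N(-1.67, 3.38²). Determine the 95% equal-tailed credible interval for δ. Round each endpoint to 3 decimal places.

[-8.295, 4.955]

The posterior is symmetric, so the 95% equal-tailed interval is δ = -1.67 ± z·3.38 with z = 1.960.
Half-width: 1.960 × 3.38 = 6.625.
-1.67 − 6.625 = -8.295; -1.67 + 6.625 = 4.955.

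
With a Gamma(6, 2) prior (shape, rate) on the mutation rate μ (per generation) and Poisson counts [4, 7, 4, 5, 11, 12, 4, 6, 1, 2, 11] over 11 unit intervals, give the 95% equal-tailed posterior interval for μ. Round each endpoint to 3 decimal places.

Posterior: Gamma(6+67, 2+11) = Gamma(73, 13) (shape, rate).
Equal-tailed 95% interval: Gamma(73, 13) quantiles at 0.025 and 0.975.
Posterior mean ≈ 5.615, SD ≈ 0.657; a Normal approximation gives roughly [4.327, 6.904].
Exact: lower = 4.402; upper = 6.975.

[4.402, 6.975]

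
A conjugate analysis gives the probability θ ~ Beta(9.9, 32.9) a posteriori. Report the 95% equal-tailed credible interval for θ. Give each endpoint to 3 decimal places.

[0.119, 0.367]

Posterior: Beta(9.9, 32.9).
Equal-tailed 95% interval: the 0.025 and 0.975 quantiles of Beta(9.9, 32.9).
Posterior mean ≈ 0.231, SD ≈ 0.064; a Normal approximation gives roughly [0.106, 0.356].
Exact: F⁻¹(0.025) = 0.119; F⁻¹(0.975) = 0.367.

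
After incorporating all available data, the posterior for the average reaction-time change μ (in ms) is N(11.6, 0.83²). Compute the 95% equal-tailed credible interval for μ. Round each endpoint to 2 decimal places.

[9.97, 13.23]

The posterior is symmetric, so the 95% equal-tailed interval is μ = 11.6 ± z·0.83 with z = 1.960.
Half-width: 1.960 × 0.83 = 1.63.
11.6 − 1.63 = 9.97; 11.6 + 1.63 = 13.23.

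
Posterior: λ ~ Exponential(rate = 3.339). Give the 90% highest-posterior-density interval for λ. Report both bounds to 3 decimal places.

The exponential density is strictly decreasing on [0, ∞), so the HPD interval is anchored at 0: [0, q] with P(λ ≤ q) = 0.90.
q = −ln(1 − 0.90) / 3.339 = 2.3026 / 3.339 = 0.690.

[0.000, 0.690]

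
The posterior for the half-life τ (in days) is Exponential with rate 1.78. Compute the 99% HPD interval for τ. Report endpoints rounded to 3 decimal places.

The exponential density is strictly decreasing on [0, ∞), so the HPD interval is anchored at 0: [0, q] with P(τ ≤ q) = 0.99.
q = −ln(1 − 0.99) / 1.78 = 4.6052 / 1.78 = 2.587.

[0.000, 2.587]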